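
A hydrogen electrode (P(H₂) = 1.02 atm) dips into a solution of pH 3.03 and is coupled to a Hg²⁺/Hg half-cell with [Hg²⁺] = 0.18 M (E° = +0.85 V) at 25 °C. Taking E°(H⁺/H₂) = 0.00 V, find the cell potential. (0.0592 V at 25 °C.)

The Hg²⁺/Hg couple is the cathode, so E°_cell = 0.85 V; n = 2.
[H⁺] = 10^(−3.03) = 9.3 × 10^-4 M, and Q = [H⁺]^2 / ([Hg²⁺]·P(H₂)) = 4.74 × 10^-6.
E = E° − (0.0592/2) log Q = 0.85 − (0.0592/2)(-5.324) = 1.008 V.

1.01 V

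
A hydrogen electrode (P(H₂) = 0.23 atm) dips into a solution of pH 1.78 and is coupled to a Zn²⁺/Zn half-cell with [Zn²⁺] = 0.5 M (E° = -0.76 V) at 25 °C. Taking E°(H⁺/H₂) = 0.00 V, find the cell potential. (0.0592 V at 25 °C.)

0.68 V

The hydrogen couple is the cathode, so E°_cell = 0.76 V; n = 2.
[H⁺] = 10^(−1.78) = 0.017 M, and Q = [Zn²⁺]·P(H₂) / [H⁺]^2 = 418.
E = E° − (0.0592/2) log Q = 0.76 − (0.0592/2)(2.621) = 0.682 V.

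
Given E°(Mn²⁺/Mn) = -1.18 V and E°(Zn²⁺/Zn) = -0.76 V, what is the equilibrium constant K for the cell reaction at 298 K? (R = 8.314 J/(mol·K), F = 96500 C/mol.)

1.6 × 10^14

E°_cell = -0.76 − (-1.18) = 0.42 V, with n = 2 electrons transferred.
At equilibrium E = 0, so the Nernst equation gives ln K = nFE°/RT = (2)(96500)(0.42)/((8.314)(298)) = 32.72.
K = e^32.72 = 1.6 × 10^14.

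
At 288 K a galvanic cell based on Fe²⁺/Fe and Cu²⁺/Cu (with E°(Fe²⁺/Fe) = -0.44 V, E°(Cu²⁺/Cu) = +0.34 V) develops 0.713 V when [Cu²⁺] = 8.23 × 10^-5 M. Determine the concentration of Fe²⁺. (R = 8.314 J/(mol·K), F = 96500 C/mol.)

From the Nernst equation, ln Q = nF(E° − E)/RT = 2×96500×(0.78 − 0.713)/(8.314×288) = 5.400, so Q = 222.
With Q = [Fe²⁺]/[Cu²⁺] and the known concentrations, [Fe²⁺] in the numerator gives [Fe²⁺] = 0.018 M.

0.018 M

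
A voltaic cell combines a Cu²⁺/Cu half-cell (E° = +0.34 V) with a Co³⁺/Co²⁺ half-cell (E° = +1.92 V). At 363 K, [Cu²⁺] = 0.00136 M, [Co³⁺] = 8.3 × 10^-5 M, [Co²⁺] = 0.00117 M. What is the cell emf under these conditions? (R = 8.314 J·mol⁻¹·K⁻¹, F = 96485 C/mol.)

The Co³⁺/Co²⁺ couple has the higher reduction potential and acts as the cathode, so E°_cell = +1.92 − (+0.34) = 1.58 V.
Balancing electrons gives n = 2; the reaction quotient is Q = [Cu²⁺]·[Co²⁺]^2/[Co³⁺]^2 = 0.270.
E = E° − (RT/nF) ln Q = 1.58 − (8.314×363)/(2×96485) × (-1.308) = 1.580 + 0.020 = 1.600 V.

1.60 V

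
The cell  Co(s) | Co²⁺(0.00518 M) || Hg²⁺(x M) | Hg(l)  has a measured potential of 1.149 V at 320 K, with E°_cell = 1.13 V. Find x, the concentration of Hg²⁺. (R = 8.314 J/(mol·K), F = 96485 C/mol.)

From the Nernst equation, ln Q = nF(E° − E)/RT = 2×96485×(1.13 − 1.149)/(8.314×320) = -1.378, so Q = 0.252.
With Q = [Co²⁺]/[Hg²⁺] and the known concentrations, [Hg²⁺] in the denominator gives [Hg²⁺] = 0.021 M.

0.021 M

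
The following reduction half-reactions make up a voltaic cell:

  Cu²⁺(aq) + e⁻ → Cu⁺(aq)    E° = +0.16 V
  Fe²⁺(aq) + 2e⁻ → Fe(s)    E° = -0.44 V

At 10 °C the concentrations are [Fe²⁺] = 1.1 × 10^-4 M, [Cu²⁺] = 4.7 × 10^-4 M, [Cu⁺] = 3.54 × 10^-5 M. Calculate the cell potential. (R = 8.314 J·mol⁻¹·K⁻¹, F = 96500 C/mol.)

The Cu²⁺/Cu⁺ couple has the higher reduction potential and acts as the cathode, so E°_cell = +0.16 − (-0.44) = 0.60 V.
Balancing electrons gives n = 2; the reaction quotient is Q = [Fe²⁺]·[Cu⁺]^2/[Cu²⁺]^2 = 6.24 × 10^-7.
E = E° − (RT/nF) ln Q = 0.60 − (8.314×283)/(2×96500) × (-14.287) = 0.600 + 0.174 = 0.774 V.

0.774 V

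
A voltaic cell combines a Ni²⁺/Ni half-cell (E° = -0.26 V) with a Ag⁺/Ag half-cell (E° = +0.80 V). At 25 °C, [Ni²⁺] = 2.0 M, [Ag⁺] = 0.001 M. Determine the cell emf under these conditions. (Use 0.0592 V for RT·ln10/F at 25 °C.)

0.873 V

The Ag⁺/Ag couple has the higher reduction potential and acts as the cathode, so E°_cell = +0.80 − (-0.26) = 1.06 V.
Balancing electrons gives n = 2; the reaction quotient is Q = [Ni²⁺]/[Ag⁺]^2 = 2 × 10^6.
At 25 °C, E = E° − (0.0592/n) log Q = 1.06 − (0.0592/2)(6.301) = 1.060 − 0.187 = 0.873 V.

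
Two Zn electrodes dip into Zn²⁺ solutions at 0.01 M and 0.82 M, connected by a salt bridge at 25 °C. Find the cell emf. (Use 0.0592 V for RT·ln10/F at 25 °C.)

Both half-cells are Zn²⁺/Zn, so E°_cell = 0. The concentrated side is the cathode; the cell reaction moves Zn²⁺ from high to low concentration with n = 2.
Q = [Zn²⁺]_dilute/[Zn²⁺]_conc = 0.01/0.82 = 0.0122.
E = 0 − (0.0592/2) log Q = −(0.0592/2)(-1.914) = 0.0567 V.

0.057 V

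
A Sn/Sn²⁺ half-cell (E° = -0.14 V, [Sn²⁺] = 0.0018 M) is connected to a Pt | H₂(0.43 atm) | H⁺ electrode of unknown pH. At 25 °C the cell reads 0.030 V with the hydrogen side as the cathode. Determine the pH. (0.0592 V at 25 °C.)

E°_cell = 0.14 V and n = 2.
log Q = n(E° − E)/0.0592 = 2×(0.14 − 0.030)/0.0592 = 3.716.
With Q = [Sn²⁺]·P(H₂) / [H⁺]^2, solving for [H⁺] gives log[H⁺] = -3.414, so pH = 3.41.

pH = 3.41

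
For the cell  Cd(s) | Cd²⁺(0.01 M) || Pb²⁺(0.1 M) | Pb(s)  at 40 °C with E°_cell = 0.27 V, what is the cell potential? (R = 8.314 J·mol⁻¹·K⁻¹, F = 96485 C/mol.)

0.301 V

Balancing electrons gives n = 2; the reaction quotient is Q = [Cd²⁺]/[Pb²⁺] = 0.100.
E = E° − (RT/nF) ln Q = 0.27 − (8.314×313)/(2×96485) × (-2.303) = 0.270 + 0.031 = 0.301 V.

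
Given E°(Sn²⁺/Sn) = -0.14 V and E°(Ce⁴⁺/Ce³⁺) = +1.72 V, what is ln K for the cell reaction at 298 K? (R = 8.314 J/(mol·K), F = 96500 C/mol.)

E°_cell = +1.72 − (-0.14) = 1.86 V, with n = 2 electrons transferred.
At equilibrium E = 0, so the Nernst equation gives ln K = nFE°/RT = (2)(96500)(1.86)/((8.314)(298)) = 144.89.

ln K = 144.9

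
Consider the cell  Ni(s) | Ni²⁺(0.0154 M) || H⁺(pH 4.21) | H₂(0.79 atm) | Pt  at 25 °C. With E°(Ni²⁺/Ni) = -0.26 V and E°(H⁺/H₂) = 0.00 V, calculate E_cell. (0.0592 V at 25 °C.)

The hydrogen couple is the cathode, so E°_cell = 0.26 V; n = 2.
[H⁺] = 10^(−4.21) = 6.2 × 10^-5 M, and Q = [Ni²⁺]·P(H₂) / [H⁺]^2 = 3.2 × 10^6.
E = E° − (0.0592/2) log Q = 0.26 − (0.0592/2)(6.505) = 0.067 V.

0.067 V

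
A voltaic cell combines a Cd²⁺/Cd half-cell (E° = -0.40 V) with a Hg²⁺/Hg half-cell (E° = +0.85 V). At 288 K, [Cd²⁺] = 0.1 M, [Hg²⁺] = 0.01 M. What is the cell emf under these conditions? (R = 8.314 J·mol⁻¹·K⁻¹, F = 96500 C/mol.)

The Hg²⁺/Hg couple has the higher reduction potential and acts as the cathode, so E°_cell = +0.85 − (-0.40) = 1.25 V.
Balancing electrons gives n = 2; the reaction quotient is Q = [Cd²⁺]/[Hg²⁺] = 10.0.
E = E° − (RT/nF) ln Q = 1.25 − (8.314×288)/(2×96500) × (2.303) = 1.250 − 0.029 = 1.221 V.

1.22 V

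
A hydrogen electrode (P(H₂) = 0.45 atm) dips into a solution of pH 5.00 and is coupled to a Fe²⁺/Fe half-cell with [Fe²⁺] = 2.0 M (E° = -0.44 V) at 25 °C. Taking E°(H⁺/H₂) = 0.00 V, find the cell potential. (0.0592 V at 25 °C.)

0.15 V

The hydrogen couple is the cathode, so E°_cell = 0.44 V; n = 2.
[H⁺] = 10^(−5.00) = 1 × 10^-5 M, and Q = [Fe²⁺]·P(H₂) / [H⁺]^2 = 9 × 10^9.
E = E° − (0.0592/2) log Q = 0.44 − (0.0592/2)(9.954) = 0.145 V.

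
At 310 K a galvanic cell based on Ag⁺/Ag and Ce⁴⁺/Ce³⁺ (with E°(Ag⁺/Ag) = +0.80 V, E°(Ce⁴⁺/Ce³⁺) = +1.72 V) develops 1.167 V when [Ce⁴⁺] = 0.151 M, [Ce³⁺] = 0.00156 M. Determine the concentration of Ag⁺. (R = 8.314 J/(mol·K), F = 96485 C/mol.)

From the Nernst equation, ln Q = nF(E° − E)/RT = 1×96485×(0.92 − 1.167)/(8.314×310) = -9.247, so Q = 9.64 × 10^-5.
With Q = [Ag⁺]·[Ce³⁺]/[Ce⁴⁺] and the known concentrations, [Ag⁺] in the numerator gives [Ag⁺] = 0.0093 M.

0.0093 M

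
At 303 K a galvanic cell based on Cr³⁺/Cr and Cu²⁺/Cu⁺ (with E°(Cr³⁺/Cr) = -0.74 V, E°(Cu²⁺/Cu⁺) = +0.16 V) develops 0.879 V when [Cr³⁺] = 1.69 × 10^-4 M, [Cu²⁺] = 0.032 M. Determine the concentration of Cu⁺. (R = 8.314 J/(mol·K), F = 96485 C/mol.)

1.3 M

From the Nernst equation, ln Q = nF(E° − E)/RT = 3×96485×(0.90 − 0.879)/(8.314×303) = 2.413, so Q = 11.2.
With Q = [Cr³⁺]·[Cu⁺]^3/[Cu²⁺]^3 and the known concentrations, [Cu⁺]^3 in the numerator gives [Cu⁺] = 1.3 M.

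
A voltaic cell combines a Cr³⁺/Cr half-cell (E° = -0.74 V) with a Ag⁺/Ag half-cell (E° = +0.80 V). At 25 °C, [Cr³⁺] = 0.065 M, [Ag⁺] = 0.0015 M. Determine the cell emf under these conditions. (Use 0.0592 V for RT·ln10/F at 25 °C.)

The Ag⁺/Ag couple has the higher reduction potential and acts as the cathode, so E°_cell = +0.80 − (-0.74) = 1.54 V.
Balancing electrons gives n = 3; the reaction quotient is Q = [Cr³⁺]/[Ag⁺]^3 = 1.93 × 10^7.
At 25 °C, E = E° − (0.0592/n) log Q = 1.54 − (0.0592/3)(7.285) = 1.540 − 0.144 = 1.396 V.

1.40 V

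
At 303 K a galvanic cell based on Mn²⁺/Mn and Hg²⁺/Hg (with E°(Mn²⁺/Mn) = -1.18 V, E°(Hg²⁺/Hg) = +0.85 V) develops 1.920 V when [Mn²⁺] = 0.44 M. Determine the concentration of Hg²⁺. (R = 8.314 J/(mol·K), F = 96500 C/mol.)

9.6 × 10^-5 M

From the Nernst equation, ln Q = nF(E° − E)/RT = 2×96500×(2.03 − 1.920)/(8.314×303) = 8.427, so Q = 4570.
With Q = [Mn²⁺]/[Hg²⁺] and the known concentrations, [Hg²⁺] in the denominator gives [Hg²⁺] = 9.6 × 10^-5 M.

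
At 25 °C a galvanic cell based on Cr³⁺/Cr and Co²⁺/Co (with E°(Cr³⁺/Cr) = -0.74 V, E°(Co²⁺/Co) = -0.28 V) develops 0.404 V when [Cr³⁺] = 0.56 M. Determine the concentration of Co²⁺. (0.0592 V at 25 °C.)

From the Nernst equation, log Q = n(E° − E)/0.0592 = 6(0.46 − 0.404)/0.0592 = 5.676, so Q = 4.74 × 10^5.
With Q = [Cr³⁺]^2/[Co²⁺]^3 and the known concentrations, [Co²⁺]^3 in the denominator gives [Co²⁺] = 0.0087 M.

0.0087 M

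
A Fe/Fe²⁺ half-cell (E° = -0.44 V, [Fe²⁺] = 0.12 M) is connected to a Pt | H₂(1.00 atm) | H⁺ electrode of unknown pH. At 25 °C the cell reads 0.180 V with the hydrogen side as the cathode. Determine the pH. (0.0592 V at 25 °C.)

pH = 4.85

E°_cell = 0.44 V and n = 2.
log Q = n(E° − E)/0.0592 = 2×(0.44 − 0.180)/0.0592 = 8.784.
With Q = [Fe²⁺]·P(H₂) / [H⁺]^2, solving for [H⁺] gives log[H⁺] = -4.852, so pH = 4.85.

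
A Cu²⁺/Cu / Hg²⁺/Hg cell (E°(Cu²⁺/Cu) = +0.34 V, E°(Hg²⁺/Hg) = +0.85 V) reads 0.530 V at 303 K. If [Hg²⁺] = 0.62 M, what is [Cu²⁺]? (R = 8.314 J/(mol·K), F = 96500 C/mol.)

0.13 M

From the Nernst equation, ln Q = nF(E° − E)/RT = 2×96500×(0.51 − 0.530)/(8.314×303) = -1.532, so Q = 0.216.
With Q = [Cu²⁺]/[Hg²⁺] and the known concentrations, [Cu²⁺] in the numerator gives [Cu²⁺] = 0.13 M.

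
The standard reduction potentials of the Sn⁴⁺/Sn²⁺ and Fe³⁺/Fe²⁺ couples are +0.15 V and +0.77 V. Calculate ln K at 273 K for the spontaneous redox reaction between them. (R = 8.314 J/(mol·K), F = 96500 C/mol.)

E°_cell = +0.77 − (+0.15) = 0.62 V, with n = 2 electrons transferred.
At equilibrium E = 0, so the Nernst equation gives ln K = nFE°/RT = (2)(96500)(0.62)/((8.314)(273)) = 52.72.

ln K = 52.7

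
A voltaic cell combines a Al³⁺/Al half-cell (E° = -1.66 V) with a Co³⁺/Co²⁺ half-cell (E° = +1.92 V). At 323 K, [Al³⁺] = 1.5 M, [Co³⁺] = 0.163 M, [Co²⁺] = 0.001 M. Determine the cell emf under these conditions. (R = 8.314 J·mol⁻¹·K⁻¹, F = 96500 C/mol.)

The Co³⁺/Co²⁺ couple has the higher reduction potential and acts as the cathode, so E°_cell = +1.92 − (-1.66) = 3.58 V.
Balancing electrons gives n = 3; the reaction quotient is Q = [Al³⁺]·[Co²⁺]^3/[Co³⁺]^3 = 3.46 × 10^-7.
E = E° − (RT/nF) ln Q = 3.58 − (8.314×323)/(3×96500) × (-14.876) = 3.580 + 0.138 = 3.718 V.

3.72 V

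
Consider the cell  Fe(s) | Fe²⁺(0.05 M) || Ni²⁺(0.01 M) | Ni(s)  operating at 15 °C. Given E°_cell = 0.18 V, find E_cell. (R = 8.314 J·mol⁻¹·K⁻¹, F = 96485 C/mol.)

Balancing electrons gives n = 2; the reaction quotient is Q = [Fe²⁺]/[Ni²⁺] = 5.00.
E = E° − (RT/nF) ln Q = 0.18 − (8.314×288)/(2×96485) × (1.609) = 0.180 − 0.020 = 0.160 V.

0.160 V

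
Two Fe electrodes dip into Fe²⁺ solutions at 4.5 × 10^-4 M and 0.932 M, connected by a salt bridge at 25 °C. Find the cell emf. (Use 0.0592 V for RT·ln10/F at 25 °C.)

0.098 V

Both half-cells are Fe²⁺/Fe, so E°_cell = 0. The concentrated side is the cathode; the cell reaction moves Fe²⁺ from high to low concentration with n = 2.
Q = [Fe²⁺]_dilute/[Fe²⁺]_conc = 4.5 × 10^-4/0.932 = 4.83 × 10^-4.
E = 0 − (0.0592/2) log Q = −(0.0592/2)(-3.316) = 0.0982 V.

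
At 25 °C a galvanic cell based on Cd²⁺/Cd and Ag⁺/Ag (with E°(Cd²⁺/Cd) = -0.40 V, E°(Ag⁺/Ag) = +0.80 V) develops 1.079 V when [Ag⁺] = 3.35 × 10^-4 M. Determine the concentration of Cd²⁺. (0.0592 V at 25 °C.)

0.0014 M

From the Nernst equation, log Q = n(E° − E)/0.0592 = 2(1.20 − 1.079)/0.0592 = 4.088, so Q = 1.22 × 10^4.
With Q = [Cd²⁺]/[Ag⁺]^2 and the known concentrations, [Cd²⁺] in the numerator gives [Cd²⁺] = 0.0014 M.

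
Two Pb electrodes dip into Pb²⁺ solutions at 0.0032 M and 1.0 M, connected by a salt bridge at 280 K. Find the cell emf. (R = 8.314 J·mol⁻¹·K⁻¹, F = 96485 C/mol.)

Both half-cells are Pb²⁺/Pb, so E°_cell = 0. The concentrated side is the cathode; the cell reaction moves Pb²⁺ from high to low concentration with n = 2.
Q = [Pb²⁺]_dilute/[Pb²⁺]_conc = 0.0032/1.0 = 0.00320.
E = 0 − (RT/nF) ln Q = −((8.314×280)/(2×96485))(-5.745) = 0.0693 V.

0.069 V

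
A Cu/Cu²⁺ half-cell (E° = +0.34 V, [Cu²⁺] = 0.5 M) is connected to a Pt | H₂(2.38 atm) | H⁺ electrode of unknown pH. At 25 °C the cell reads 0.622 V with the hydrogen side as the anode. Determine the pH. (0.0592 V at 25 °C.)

E°_cell = 0.34 V and n = 2.
log Q = n(E° − E)/0.0592 = 2×(0.34 − 0.622)/0.0592 = -9.527.
With Q = [H⁺]^2 / ([Cu²⁺]·P(H₂)), solving for [H⁺] gives log[H⁺] = -4.726, so pH = 4.73.

pH = 4.73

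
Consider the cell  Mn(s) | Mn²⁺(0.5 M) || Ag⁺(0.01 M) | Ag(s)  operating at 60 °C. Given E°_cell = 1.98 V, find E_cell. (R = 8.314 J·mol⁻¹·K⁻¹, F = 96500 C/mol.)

1.86 V

Balancing electrons gives n = 2; the reaction quotient is Q = [Mn²⁺]/[Ag⁺]^2 = 5000.
E = E° − (RT/nF) ln Q = 1.98 − (8.314×333)/(2×96500) × (8.517) = 1.980 − 0.122 = 1.858 V.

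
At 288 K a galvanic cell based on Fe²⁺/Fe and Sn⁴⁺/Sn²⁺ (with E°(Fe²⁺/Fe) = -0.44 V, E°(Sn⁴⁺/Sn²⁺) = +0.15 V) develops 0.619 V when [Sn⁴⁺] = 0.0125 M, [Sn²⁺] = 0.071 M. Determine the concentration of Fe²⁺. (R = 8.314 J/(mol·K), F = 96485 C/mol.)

From the Nernst equation, ln Q = nF(E° − E)/RT = 2×96485×(0.59 − 0.619)/(8.314×288) = -2.337, so Q = 0.0966.
With Q = [Fe²⁺]·[Sn²⁺]/[Sn⁴⁺] and the known concentrations, [Fe²⁺] in the numerator gives [Fe²⁺] = 0.017 M.

0.017 M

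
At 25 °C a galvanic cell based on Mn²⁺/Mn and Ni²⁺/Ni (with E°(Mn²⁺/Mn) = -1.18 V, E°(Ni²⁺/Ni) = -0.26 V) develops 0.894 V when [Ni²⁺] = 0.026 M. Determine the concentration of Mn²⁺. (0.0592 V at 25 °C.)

0.2 M

From the Nernst equation, log Q = n(E° − E)/0.0592 = 2(0.92 − 0.894)/0.0592 = 0.878, so Q = 7.56.
With Q = [Mn²⁺]/[Ni²⁺] and the known concentrations, [Mn²⁺] in the numerator gives [Mn²⁺] = 0.2 M.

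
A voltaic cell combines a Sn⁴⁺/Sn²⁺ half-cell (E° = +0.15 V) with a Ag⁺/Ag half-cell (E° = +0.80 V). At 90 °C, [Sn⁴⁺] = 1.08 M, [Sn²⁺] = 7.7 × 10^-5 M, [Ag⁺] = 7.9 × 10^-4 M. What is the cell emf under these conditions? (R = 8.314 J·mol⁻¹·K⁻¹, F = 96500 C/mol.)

0.277 V

The Ag⁺/Ag couple has the higher reduction potential and acts as the cathode, so E°_cell = +0.80 − (+0.15) = 0.65 V.
Balancing electrons gives n = 2; the reaction quotient is Q = [Sn⁴⁺]/([Sn²⁺]·[Ag⁺]^2) = 2.25 × 10^10.
E = E° − (RT/nF) ln Q = 0.65 − (8.314×363)/(2×96500) × (23.836) = 0.650 − 0.373 = 0.277 V.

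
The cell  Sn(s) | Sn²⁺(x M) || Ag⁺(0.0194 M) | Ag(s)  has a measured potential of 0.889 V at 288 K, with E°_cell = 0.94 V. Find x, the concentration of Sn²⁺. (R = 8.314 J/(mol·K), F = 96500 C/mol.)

From the Nernst equation, ln Q = nF(E° − E)/RT = 2×96500×(0.94 − 0.889)/(8.314×288) = 4.111, so Q = 61.0.
With Q = [Sn²⁺]/[Ag⁺]^2 and the known concentrations, [Sn²⁺] in the numerator gives [Sn²⁺] = 0.023 M.

0.023 M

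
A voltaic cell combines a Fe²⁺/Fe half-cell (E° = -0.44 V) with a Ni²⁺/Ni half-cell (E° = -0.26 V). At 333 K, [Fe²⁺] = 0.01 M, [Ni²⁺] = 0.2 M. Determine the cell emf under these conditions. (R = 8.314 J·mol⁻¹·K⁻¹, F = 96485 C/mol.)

0.223 V

The Ni²⁺/Ni couple has the higher reduction potential and acts as the cathode, so E°_cell = -0.26 − (-0.44) = 0.18 V.
Balancing electrons gives n = 2; the reaction quotient is Q = [Fe²⁺]/[Ni²⁺] = 0.0500.
E = E° − (RT/nF) ln Q = 0.18 − (8.314×333)/(2×96485) × (-2.996) = 0.180 + 0.043 = 0.223 V.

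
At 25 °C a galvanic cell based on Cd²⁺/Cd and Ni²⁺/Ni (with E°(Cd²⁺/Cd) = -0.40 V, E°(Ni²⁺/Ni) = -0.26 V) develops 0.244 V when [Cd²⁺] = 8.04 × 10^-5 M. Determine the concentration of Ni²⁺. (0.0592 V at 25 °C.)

From the Nernst equation, log Q = n(E° − E)/0.0592 = 2(0.14 − 0.244)/0.0592 = -3.514, so Q = 3.07 × 10^-4.
With Q = [Cd²⁺]/[Ni²⁺] and the known concentrations, [Ni²⁺] in the denominator gives [Ni²⁺] = 0.26 M.

0.26 M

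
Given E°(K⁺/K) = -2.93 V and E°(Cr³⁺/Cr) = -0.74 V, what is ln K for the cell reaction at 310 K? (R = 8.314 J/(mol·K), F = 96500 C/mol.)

ln K = 246.0

E°_cell = -0.74 − (-2.93) = 2.19 V, with n = 3 electrons transferred.
At equilibrium E = 0, so the Nernst equation gives ln K = nFE°/RT = (3)(96500)(2.19)/((8.314)(310)) = 245.99.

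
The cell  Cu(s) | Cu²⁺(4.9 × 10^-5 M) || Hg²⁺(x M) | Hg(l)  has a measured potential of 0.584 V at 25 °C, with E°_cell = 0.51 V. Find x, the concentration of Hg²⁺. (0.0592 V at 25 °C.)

From the Nernst equation, log Q = n(E° − E)/0.0592 = 2(0.51 − 0.584)/0.0592 = -2.500, so Q = 0.00316.
With Q = [Cu²⁺]/[Hg²⁺] and the known concentrations, [Hg²⁺] in the denominator gives [Hg²⁺] = 0.015 M.

0.015 M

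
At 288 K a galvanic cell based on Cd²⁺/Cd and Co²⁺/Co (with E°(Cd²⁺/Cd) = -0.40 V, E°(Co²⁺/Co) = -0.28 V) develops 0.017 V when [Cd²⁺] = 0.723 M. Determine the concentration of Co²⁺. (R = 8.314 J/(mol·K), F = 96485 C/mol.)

From the Nernst equation, ln Q = nF(E° − E)/RT = 2×96485×(0.12 − 0.017)/(8.314×288) = 8.301, so Q = 4030.
With Q = [Cd²⁺]/[Co²⁺] and the known concentrations, [Co²⁺] in the denominator gives [Co²⁺] = 1.8 × 10^-4 M.

1.8 × 10^-4 M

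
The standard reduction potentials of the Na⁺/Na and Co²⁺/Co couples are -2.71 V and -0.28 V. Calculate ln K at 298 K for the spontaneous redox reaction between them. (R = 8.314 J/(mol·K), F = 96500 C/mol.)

E°_cell = -0.28 − (-2.71) = 2.43 V, with n = 2 electrons transferred.
At equilibrium E = 0, so the Nernst equation gives ln K = nFE°/RT = (2)(96500)(2.43)/((8.314)(298)) = 189.29.

ln K = 189.3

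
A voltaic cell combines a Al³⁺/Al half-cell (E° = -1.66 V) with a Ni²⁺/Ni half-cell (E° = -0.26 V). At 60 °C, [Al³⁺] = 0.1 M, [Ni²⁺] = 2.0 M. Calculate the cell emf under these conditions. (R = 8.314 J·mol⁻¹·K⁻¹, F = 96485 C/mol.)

1.43 V

The Ni²⁺/Ni couple has the higher reduction potential and acts as the cathode, so E°_cell = -0.26 − (-1.66) = 1.40 V.
Balancing electrons gives n = 6; the reaction quotient is Q = [Al³⁺]^2/[Ni²⁺]^3 = 0.00125.
E = E° − (RT/nF) ln Q = 1.40 − (8.314×333)/(6×96485) × (-6.685) = 1.400 + 0.032 = 1.432 V.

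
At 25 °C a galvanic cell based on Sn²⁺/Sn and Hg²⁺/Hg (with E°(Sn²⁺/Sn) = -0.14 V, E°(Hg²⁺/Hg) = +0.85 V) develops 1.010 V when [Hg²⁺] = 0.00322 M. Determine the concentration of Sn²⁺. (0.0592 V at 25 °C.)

From the Nernst equation, log Q = n(E° − E)/0.0592 = 2(0.99 − 1.010)/0.0592 = -0.676, so Q = 0.211.
With Q = [Sn²⁺]/[Hg²⁺] and the known concentrations, [Sn²⁺] in the numerator gives [Sn²⁺] = 6.8 × 10^-4 M.

6.8 × 10^-4 M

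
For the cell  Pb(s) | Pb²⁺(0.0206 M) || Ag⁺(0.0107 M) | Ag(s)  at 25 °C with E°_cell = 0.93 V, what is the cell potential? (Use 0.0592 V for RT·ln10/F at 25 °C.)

0.863 V

Balancing electrons gives n = 2; the reaction quotient is Q = [Pb²⁺]/[Ag⁺]^2 = 180.
At 25 °C, E = E° − (0.0592/n) log Q = 0.93 − (0.0592/2)(2.255) = 0.930 − 0.067 = 0.863 V.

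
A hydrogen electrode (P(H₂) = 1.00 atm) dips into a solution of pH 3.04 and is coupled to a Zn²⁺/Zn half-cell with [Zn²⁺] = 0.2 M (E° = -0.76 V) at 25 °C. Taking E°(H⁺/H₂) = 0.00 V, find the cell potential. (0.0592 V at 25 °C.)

0.60 V

The hydrogen couple is the cathode, so E°_cell = 0.76 V; n = 2.
[H⁺] = 10^(−3.04) = 9.1 × 10^-4 M, and Q = [Zn²⁺]·P(H₂) / [H⁺]^2 = 2.4 × 10^5.
E = E° − (0.0592/2) log Q = 0.76 − (0.0592/2)(5.381) = 0.601 V.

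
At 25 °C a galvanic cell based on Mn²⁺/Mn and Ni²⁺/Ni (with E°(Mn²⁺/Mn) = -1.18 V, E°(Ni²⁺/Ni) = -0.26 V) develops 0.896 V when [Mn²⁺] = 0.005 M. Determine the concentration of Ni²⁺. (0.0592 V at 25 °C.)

From the Nernst equation, log Q = n(E° − E)/0.0592 = 2(0.92 − 0.896)/0.0592 = 0.811, so Q = 6.47.
With Q = [Mn²⁺]/[Ni²⁺] and the known concentrations, [Ni²⁺] in the denominator gives [Ni²⁺] = 7.7 × 10^-4 M.

7.7 × 10^-4 M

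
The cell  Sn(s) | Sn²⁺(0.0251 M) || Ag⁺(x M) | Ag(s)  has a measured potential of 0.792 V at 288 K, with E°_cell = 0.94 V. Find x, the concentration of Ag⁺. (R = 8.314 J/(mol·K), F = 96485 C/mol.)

4.1 × 10^-4 M

From the Nernst equation, ln Q = nF(E° − E)/RT = 2×96485×(0.94 − 0.792)/(8.314×288) = 11.927, so Q = 1.51 × 10^5.
With Q = [Sn²⁺]/[Ag⁺]^2 and the known concentrations, [Ag⁺]^2 in the denominator gives [Ag⁺] = 4.1 × 10^-4 M.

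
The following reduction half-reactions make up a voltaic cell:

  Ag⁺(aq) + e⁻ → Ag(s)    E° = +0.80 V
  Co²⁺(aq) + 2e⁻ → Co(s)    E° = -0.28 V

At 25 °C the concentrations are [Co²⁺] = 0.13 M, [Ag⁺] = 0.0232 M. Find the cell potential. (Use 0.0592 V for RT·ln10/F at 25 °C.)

The Ag⁺/Ag couple has the higher reduction potential and acts as the cathode, so E°_cell = +0.80 − (-0.28) = 1.08 V.
Balancing electrons gives n = 2; the reaction quotient is Q = [Co²⁺]/[Ag⁺]^2 = 242.
At 25 °C, E = E° − (0.0592/n) log Q = 1.08 − (0.0592/2)(2.383) = 1.080 − 0.071 = 1.009 V.

1.01 V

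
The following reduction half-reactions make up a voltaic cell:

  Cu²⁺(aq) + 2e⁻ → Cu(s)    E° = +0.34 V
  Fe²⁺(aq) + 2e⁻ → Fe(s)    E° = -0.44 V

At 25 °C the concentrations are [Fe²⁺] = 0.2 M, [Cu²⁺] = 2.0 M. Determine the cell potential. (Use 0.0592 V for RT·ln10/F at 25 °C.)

The Cu²⁺/Cu couple has the higher reduction potential and acts as the cathode, so E°_cell = +0.34 − (-0.44) = 0.78 V.
Balancing electrons gives n = 2; the reaction quotient is Q = [Fe²⁺]/[Cu²⁺] = 0.100.
At 25 °C, E = E° − (0.0592/n) log Q = 0.78 − (0.0592/2)(-1.000) = 0.780 + 0.030 = 0.810 V.

0.810 V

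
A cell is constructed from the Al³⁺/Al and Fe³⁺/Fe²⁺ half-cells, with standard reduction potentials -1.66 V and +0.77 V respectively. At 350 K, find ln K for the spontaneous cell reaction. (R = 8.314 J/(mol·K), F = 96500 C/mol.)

E°_cell = +0.77 − (-1.66) = 2.43 V, with n = 3 electrons transferred.
At equilibrium E = 0, so the Nernst equation gives ln K = nFE°/RT = (3)(96500)(2.43)/((8.314)(350)) = 241.76.

ln K = 241.8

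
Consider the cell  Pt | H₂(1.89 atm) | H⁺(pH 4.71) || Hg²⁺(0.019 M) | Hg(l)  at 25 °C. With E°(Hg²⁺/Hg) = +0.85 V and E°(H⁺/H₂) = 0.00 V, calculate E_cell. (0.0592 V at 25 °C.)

1.09 V

The Hg²⁺/Hg couple is the cathode, so E°_cell = 0.85 V; n = 2.
[H⁺] = 10^(−4.71) = 1.9 × 10^-5 M, and Q = [H⁺]^2 / ([Hg²⁺]·P(H₂)) = 1.06 × 10^-8.
E = E° − (0.0592/2) log Q = 0.85 − (0.0592/2)(-7.975) = 1.086 V.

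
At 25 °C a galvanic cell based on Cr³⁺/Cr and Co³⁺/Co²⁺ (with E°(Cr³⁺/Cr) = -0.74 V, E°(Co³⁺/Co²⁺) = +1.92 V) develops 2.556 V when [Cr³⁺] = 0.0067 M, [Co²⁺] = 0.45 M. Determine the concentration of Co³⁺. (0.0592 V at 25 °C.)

From the Nernst equation, log Q = n(E° − E)/0.0592 = 3(2.66 − 2.556)/0.0592 = 5.270, so Q = 1.86 × 10^5.
With Q = [Cr³⁺]·[Co²⁺]^3/[Co³⁺]^3 and the known concentrations, [Co³⁺]^3 in the denominator gives [Co³⁺] = 0.0015 M.

0.0015 M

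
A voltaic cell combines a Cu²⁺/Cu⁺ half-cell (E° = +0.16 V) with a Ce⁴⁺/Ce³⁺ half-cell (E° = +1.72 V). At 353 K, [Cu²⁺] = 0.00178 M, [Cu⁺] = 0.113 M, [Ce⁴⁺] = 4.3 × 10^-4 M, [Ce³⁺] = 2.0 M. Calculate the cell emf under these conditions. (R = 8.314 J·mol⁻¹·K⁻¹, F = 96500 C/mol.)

The Ce⁴⁺/Ce³⁺ couple has the higher reduction potential and acts as the cathode, so E°_cell = +1.72 − (+0.16) = 1.56 V.
Balancing electrons gives n = 1; the reaction quotient is Q = [Cu²⁺]·[Ce³⁺]/([Cu⁺]·[Ce⁴⁺]) = 73.3.
E = E° − (RT/nF) ln Q = 1.56 − (8.314×353)/(1×96500) × (4.294) = 1.560 − 0.131 = 1.429 V.

1.43 V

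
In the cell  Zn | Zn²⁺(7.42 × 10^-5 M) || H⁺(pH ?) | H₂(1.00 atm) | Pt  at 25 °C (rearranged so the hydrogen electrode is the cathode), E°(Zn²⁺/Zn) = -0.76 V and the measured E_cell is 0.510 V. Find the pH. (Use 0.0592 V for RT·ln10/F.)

E°_cell = 0.76 V and n = 2.
log Q = n(E° − E)/0.0592 = 2×(0.76 − 0.510)/0.0592 = 8.446.
With Q = [Zn²⁺]·P(H₂) / [H⁺]^2, solving for [H⁺] gives log[H⁺] = -6.288, so pH = 6.29.

pH = 6.29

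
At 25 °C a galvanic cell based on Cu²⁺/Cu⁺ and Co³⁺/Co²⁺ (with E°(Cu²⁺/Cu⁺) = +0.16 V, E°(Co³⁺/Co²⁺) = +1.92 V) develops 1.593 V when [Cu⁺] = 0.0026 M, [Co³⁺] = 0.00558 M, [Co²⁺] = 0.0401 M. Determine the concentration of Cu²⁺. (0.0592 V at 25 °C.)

0.24 M

From the Nernst equation, log Q = n(E° − E)/0.0592 = 1(1.76 − 1.593)/0.0592 = 2.821, so Q = 662.
With Q = [Cu²⁺]·[Co²⁺]/([Cu⁺]·[Co³⁺]) and the known concentrations, [Cu²⁺] in the numerator gives [Cu²⁺] = 0.24 M.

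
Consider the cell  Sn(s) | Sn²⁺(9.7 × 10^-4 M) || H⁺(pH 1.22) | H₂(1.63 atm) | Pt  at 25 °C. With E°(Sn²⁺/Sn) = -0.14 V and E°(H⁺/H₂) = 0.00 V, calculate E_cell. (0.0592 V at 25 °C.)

The hydrogen couple is the cathode, so E°_cell = 0.14 V; n = 2.
[H⁺] = 10^(−1.22) = 0.060 M, and Q = [Sn²⁺]·P(H₂) / [H⁺]^2 = 0.435.
E = E° − (0.0592/2) log Q = 0.14 − (0.0592/2)(-0.361) = 0.151 V.

0.15 V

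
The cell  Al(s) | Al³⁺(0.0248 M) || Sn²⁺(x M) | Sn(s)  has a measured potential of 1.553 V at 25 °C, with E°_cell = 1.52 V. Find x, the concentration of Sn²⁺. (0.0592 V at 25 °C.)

From the Nernst equation, log Q = n(E° − E)/0.0592 = 6(1.52 − 1.553)/0.0592 = -3.345, so Q = 4.52 × 10^-4.
With Q = [Al³⁺]^2/[Sn²⁺]^3 and the known concentrations, [Sn²⁺]^3 in the denominator gives [Sn²⁺] = 1.1 M.

1.1 M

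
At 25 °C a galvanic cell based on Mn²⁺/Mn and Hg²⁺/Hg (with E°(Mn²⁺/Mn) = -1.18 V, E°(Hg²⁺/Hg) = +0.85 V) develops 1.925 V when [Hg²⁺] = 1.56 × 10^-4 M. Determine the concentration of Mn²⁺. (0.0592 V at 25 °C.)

0.55 M

From the Nernst equation, log Q = n(E° − E)/0.0592 = 2(2.03 − 1.925)/0.0592 = 3.547, so Q = 3530.
With Q = [Mn²⁺]/[Hg²⁺] and the known concentrations, [Mn²⁺] in the numerator gives [Mn²⁺] = 0.55 M.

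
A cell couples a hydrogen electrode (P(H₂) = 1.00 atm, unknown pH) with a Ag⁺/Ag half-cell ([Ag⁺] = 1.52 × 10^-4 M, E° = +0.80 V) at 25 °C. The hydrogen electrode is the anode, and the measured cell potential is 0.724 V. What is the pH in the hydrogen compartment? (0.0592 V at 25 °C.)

pH = 2.53

E°_cell = 0.80 V and n = 2.
log Q = n(E° − E)/0.0592 = 2×(0.80 − 0.724)/0.0592 = 2.568.
With Q = [H⁺]^2 / ([Ag⁺]^2·P(H₂)), solving for [H⁺] gives log[H⁺] = -2.534, so pH = 2.53.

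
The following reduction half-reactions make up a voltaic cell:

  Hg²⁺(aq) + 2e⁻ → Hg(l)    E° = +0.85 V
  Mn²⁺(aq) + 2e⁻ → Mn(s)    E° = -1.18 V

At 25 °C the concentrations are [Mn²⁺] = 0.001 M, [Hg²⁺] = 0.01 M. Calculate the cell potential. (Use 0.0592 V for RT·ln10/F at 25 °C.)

The Hg²⁺/Hg couple has the higher reduction potential and acts as the cathode, so E°_cell = +0.85 − (-1.18) = 2.03 V.
Balancing electrons gives n = 2; the reaction quotient is Q = [Mn²⁺]/[Hg²⁺] = 0.100.
At 25 °C, E = E° − (0.0592/n) log Q = 2.03 − (0.0592/2)(-1.000) = 2.030 + 0.030 = 2.060 V.

2.06 V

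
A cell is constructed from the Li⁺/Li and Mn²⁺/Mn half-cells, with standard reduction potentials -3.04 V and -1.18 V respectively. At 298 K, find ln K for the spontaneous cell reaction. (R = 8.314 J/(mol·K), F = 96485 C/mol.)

E°_cell = -1.18 − (-3.04) = 1.86 V, with n = 2 electrons transferred.
At equilibrium E = 0, so the Nernst equation gives ln K = nFE°/RT = (2)(96485)(1.86)/((8.314)(298)) = 144.87.

ln K = 144.9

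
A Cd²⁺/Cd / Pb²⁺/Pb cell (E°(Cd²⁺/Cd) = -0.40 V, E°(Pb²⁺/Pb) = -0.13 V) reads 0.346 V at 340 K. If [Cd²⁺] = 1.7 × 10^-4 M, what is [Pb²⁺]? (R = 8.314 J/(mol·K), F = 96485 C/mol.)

From the Nernst equation, ln Q = nF(E° − E)/RT = 2×96485×(0.27 − 0.346)/(8.314×340) = -5.188, so Q = 0.00558.
With Q = [Cd²⁺]/[Pb²⁺] and the known concentrations, [Pb²⁺] in the denominator gives [Pb²⁺] = 0.03 M.

0.03 M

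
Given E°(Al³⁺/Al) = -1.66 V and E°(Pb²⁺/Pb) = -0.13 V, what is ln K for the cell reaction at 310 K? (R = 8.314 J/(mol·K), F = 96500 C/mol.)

ln K = 343.7

E°_cell = -0.13 − (-1.66) = 1.53 V, with n = 6 electrons transferred.
At equilibrium E = 0, so the Nernst equation gives ln K = nFE°/RT = (6)(96500)(1.53)/((8.314)(310)) = 343.71.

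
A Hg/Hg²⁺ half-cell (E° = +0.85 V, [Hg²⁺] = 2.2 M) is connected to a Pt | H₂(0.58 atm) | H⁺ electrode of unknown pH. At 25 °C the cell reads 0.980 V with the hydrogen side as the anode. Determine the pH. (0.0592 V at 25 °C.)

pH = 2.14

E°_cell = 0.85 V and n = 2.
log Q = n(E° − E)/0.0592 = 2×(0.85 − 0.980)/0.0592 = -4.392.
With Q = [H⁺]^2 / ([Hg²⁺]·P(H₂)), solving for [H⁺] gives log[H⁺] = -2.143, so pH = 2.14.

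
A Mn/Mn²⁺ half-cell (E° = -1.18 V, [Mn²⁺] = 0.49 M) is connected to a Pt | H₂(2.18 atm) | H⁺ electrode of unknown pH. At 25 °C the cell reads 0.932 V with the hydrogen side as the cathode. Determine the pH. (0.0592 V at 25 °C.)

pH = 4.17

E°_cell = 1.18 V and n = 2.
log Q = n(E° − E)/0.0592 = 2×(1.18 − 0.932)/0.0592 = 8.378.
With Q = [Mn²⁺]·P(H₂) / [H⁺]^2, solving for [H⁺] gives log[H⁺] = -4.175, so pH = 4.17.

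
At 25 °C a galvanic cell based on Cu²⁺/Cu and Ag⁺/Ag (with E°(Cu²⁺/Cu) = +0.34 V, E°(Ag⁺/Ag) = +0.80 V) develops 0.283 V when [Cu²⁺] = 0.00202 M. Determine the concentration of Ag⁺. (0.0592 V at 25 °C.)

4.6 × 10^-5 M

From the Nernst equation, log Q = n(E° − E)/0.0592 = 2(0.46 − 0.283)/0.0592 = 5.980, so Q = 9.54 × 10^5.
With Q = [Cu²⁺]/[Ag⁺]^2 and the known concentrations, [Ag⁺]^2 in the denominator gives [Ag⁺] = 4.6 × 10^-5 M.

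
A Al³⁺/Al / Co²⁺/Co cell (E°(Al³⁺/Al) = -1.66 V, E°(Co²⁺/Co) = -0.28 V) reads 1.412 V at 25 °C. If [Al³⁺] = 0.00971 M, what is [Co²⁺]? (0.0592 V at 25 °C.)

0.55 M

From the Nernst equation, log Q = n(E° − E)/0.0592 = 6(1.38 − 1.412)/0.0592 = -3.243, so Q = 5.71 × 10^-4.
With Q = [Al³⁺]^2/[Co²⁺]^3 and the known concentrations, [Co²⁺]^3 in the denominator gives [Co²⁺] = 0.55 M.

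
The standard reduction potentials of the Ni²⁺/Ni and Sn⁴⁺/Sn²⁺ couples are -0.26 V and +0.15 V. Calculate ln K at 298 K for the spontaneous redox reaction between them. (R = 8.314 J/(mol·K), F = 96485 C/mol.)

E°_cell = +0.15 − (-0.26) = 0.41 V, with n = 2 electrons transferred.
At equilibrium E = 0, so the Nernst equation gives ln K = nFE°/RT = (2)(96485)(0.41)/((8.314)(298)) = 31.93.

ln K = 31.9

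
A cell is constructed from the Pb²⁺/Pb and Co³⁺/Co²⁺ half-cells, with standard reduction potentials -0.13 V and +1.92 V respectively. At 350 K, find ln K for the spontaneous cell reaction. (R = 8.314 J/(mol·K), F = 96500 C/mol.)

ln K = 136.0

E°_cell = +1.92 − (-0.13) = 2.05 V, with n = 2 electrons transferred.
At equilibrium E = 0, so the Nernst equation gives ln K = nFE°/RT = (2)(96500)(2.05)/((8.314)(350)) = 135.97.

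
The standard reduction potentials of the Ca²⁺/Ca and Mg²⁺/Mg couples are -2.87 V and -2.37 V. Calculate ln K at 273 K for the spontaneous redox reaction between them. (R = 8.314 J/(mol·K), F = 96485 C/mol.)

ln K = 42.5

E°_cell = -2.37 − (-2.87) = 0.50 V, with n = 2 electrons transferred.
At equilibrium E = 0, so the Nernst equation gives ln K = nFE°/RT = (2)(96485)(0.50)/((8.314)(273)) = 42.51.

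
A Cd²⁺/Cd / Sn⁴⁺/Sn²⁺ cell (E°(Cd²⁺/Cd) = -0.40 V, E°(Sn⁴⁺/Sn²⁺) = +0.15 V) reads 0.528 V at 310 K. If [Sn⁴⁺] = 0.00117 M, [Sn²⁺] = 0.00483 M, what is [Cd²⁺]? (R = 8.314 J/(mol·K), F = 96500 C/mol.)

1.3 M

From the Nernst equation, ln Q = nF(E° − E)/RT = 2×96500×(0.55 − 0.528)/(8.314×310) = 1.647, so Q = 5.19.
With Q = [Cd²⁺]·[Sn²⁺]/[Sn⁴⁺] and the known concentrations, [Cd²⁺] in the numerator gives [Cd²⁺] = 1.3 M.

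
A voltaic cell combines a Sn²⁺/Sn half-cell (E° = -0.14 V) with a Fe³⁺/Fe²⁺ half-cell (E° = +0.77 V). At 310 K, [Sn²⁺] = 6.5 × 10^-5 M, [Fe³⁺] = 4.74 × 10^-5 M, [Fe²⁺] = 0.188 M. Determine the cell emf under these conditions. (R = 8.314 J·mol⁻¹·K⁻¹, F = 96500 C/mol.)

0.817 V

The Fe³⁺/Fe²⁺ couple has the higher reduction potential and acts as the cathode, so E°_cell = +0.77 − (-0.14) = 0.91 V.
Balancing electrons gives n = 2; the reaction quotient is Q = [Sn²⁺]·[Fe²⁺]^2/[Fe³⁺]^2 = 1020.
E = E° − (RT/nF) ln Q = 0.91 − (8.314×310)/(2×96500) × (6.930) = 0.910 − 0.093 = 0.817 V.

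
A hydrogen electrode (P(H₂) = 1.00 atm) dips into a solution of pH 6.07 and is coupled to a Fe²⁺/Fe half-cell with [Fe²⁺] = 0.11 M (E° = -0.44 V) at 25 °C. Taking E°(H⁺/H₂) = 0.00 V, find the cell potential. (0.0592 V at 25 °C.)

0.11 V

The hydrogen couple is the cathode, so E°_cell = 0.44 V; n = 2.
[H⁺] = 10^(−6.07) = 8.5 × 10^-7 M, and Q = [Fe²⁺]·P(H₂) / [H⁺]^2 = 1.52 × 10^11.
E = E° − (0.0592/2) log Q = 0.44 − (0.0592/2)(11.181) = 0.109 V.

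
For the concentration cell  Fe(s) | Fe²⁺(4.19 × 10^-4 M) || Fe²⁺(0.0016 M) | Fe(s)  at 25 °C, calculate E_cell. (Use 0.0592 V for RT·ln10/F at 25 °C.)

0.017 V

Both half-cells are Fe²⁺/Fe, so E°_cell = 0. The concentrated side is the cathode; the cell reaction moves Fe²⁺ from high to low concentration with n = 2.
Q = [Fe²⁺]_dilute/[Fe²⁺]_conc = 4.19 × 10^-4/0.0016 = 0.262.
E = 0 − (0.0592/2) log Q = −(0.0592/2)(-0.582) = 0.0172 V.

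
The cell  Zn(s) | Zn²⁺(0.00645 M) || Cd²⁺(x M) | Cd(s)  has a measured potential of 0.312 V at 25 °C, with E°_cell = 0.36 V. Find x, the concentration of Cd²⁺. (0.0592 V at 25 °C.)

From the Nernst equation, log Q = n(E° − E)/0.0592 = 2(0.36 − 0.312)/0.0592 = 1.622, so Q = 41.8.
With Q = [Zn²⁺]/[Cd²⁺] and the known concentrations, [Cd²⁺] in the denominator gives [Cd²⁺] = 1.5 × 10^-4 M.

1.5 × 10^-4 M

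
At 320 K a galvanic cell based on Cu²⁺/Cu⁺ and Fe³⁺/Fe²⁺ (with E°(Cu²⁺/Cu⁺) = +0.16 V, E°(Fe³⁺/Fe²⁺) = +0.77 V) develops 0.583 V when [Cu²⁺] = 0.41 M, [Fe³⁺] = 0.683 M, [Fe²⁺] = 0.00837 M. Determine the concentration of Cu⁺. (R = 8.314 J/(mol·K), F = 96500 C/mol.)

0.0019 M

From the Nernst equation, ln Q = nF(E° − E)/RT = 1×96500×(0.61 − 0.583)/(8.314×320) = 0.979, so Q = 2.66.
With Q = [Cu²⁺]·[Fe²⁺]/([Cu⁺]·[Fe³⁺]) and the known concentrations, [Cu⁺] in the denominator gives [Cu⁺] = 0.0019 M.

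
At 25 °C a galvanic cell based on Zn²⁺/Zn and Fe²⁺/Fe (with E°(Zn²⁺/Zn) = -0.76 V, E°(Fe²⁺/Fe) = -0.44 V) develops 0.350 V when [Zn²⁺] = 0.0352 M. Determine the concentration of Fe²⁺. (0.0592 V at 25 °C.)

0.36 M

From the Nernst equation, log Q = n(E° − E)/0.0592 = 2(0.32 − 0.350)/0.0592 = -1.014, so Q = 0.0969.
With Q = [Zn²⁺]/[Fe²⁺] and the known concentrations, [Fe²⁺] in the denominator gives [Fe²⁺] = 0.36 M.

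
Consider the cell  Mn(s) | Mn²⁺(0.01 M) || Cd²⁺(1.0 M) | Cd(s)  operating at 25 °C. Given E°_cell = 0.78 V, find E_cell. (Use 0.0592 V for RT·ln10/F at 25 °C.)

0.839 V

Balancing electrons gives n = 2; the reaction quotient is Q = [Mn²⁺]/[Cd²⁺] = 0.0100.
At 25 °C, E = E° − (0.0592/n) log Q = 0.78 − (0.0592/2)(-2.000) = 0.780 + 0.059 = 0.839 V.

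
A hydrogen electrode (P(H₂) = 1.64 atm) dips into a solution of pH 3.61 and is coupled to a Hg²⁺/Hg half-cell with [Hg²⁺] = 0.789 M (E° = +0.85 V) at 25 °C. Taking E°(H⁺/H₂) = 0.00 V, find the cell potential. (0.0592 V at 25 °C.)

The Hg²⁺/Hg couple is the cathode, so E°_cell = 0.85 V; n = 2.
[H⁺] = 10^(−3.61) = 2.5 × 10^-4 M, and Q = [H⁺]^2 / ([Hg²⁺]·P(H₂)) = 4.66 × 10^-8.
E = E° − (0.0592/2) log Q = 0.85 − (0.0592/2)(-7.332) = 1.067 V.

1.07 V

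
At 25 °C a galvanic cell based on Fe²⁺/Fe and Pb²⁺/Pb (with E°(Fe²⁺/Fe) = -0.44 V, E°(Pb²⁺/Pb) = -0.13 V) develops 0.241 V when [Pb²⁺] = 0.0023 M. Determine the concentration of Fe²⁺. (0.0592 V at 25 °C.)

0.49 M

From the Nernst equation, log Q = n(E° − E)/0.0592 = 2(0.31 − 0.241)/0.0592 = 2.331, so Q = 214.
With Q = [Fe²⁺]/[Pb²⁺] and the known concentrations, [Fe²⁺] in the numerator gives [Fe²⁺] = 0.49 M.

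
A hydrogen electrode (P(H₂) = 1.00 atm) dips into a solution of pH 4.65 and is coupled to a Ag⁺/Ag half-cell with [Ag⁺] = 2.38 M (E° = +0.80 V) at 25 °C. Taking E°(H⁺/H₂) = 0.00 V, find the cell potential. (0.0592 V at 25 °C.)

The Ag⁺/Ag couple is the cathode, so E°_cell = 0.80 V; n = 2.
[H⁺] = 10^(−4.65) = 2.2 × 10^-5 M, and Q = [H⁺]^2 / ([Ag⁺]^2·P(H₂)) = 8.85 × 10^-11.
E = E° − (0.0592/2) log Q = 0.80 − (0.0592/2)(-10.053) = 1.098 V.

1.10 V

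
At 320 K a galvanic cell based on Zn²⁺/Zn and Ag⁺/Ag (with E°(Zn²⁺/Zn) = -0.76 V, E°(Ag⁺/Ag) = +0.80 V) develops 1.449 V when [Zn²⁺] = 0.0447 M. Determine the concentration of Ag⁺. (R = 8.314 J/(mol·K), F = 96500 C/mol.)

From the Nernst equation, ln Q = nF(E° − E)/RT = 2×96500×(1.56 − 1.449)/(8.314×320) = 8.052, so Q = 3140.
With Q = [Zn²⁺]/[Ag⁺]^2 and the known concentrations, [Ag⁺]^2 in the denominator gives [Ag⁺] = 0.0038 M.

0.0038 M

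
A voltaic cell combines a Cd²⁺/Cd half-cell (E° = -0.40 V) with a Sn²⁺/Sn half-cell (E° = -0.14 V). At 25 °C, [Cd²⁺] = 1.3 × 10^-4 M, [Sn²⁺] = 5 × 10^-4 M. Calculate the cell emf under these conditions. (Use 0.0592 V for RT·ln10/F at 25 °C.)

0.277 V

The Sn²⁺/Sn couple has the higher reduction potential and acts as the cathode, so E°_cell = -0.14 − (-0.40) = 0.26 V.
Balancing electrons gives n = 2; the reaction quotient is Q = [Cd²⁺]/[Sn²⁺] = 0.260.
At 25 °C, E = E° − (0.0592/n) log Q = 0.26 − (0.0592/2)(-0.585) = 0.260 + 0.017 = 0.277 V.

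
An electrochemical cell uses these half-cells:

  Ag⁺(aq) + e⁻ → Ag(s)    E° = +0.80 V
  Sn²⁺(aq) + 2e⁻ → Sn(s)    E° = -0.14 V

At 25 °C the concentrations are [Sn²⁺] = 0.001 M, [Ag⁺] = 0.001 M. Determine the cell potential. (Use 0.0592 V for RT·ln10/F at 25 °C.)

0.851 V

The Ag⁺/Ag couple has the higher reduction potential and acts as the cathode, so E°_cell = +0.80 − (-0.14) = 0.94 V.
Balancing electrons gives n = 2; the reaction quotient is Q = [Sn²⁺]/[Ag⁺]^2 = 1000.
At 25 °C, E = E° − (0.0592/n) log Q = 0.94 − (0.0592/2)(3.000) = 0.940 − 0.089 = 0.851 V.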